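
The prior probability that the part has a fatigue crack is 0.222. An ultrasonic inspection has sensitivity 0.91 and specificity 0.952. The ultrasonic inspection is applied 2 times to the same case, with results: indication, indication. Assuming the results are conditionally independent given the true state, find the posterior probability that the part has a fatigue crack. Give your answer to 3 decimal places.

Posterior P(H) ≈ 0.990

Let H be the event that the part has a fatigue crack; start with P(H) = 0.222. P('indication'|H) = 0.91, P('indication'|¬H) = 0.048.
Update on result 1 ('indication'): P(H) ← 0.91·0.2220 / (0.91·0.2220 + 0.048·0.7780) = 0.20202/0.23936 = 0.8440.
Update on result 2 ('indication'): P(H) ← 0.91·0.8440 / (0.91·0.8440 + 0.048·0.1560) = 0.76803/0.77552 = 0.9903.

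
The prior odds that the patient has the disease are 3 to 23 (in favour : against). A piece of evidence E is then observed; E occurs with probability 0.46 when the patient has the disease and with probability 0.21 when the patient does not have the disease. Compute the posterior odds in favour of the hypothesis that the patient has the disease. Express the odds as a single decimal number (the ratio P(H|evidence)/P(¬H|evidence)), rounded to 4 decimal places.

Prior odds = 3/23 = 0.13043.
Likelihood ratio for E = 0.46/0.21 = 2.1905.
Posterior odds = prior odds × LR = 0.28571.

Posterior odds ≈ 0.2857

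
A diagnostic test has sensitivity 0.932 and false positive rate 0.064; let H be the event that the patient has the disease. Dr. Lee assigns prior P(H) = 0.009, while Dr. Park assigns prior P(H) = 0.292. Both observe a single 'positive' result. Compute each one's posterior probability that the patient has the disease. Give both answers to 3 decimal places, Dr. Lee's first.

The likelihood ratio for a 'positive' result is 0.932/0.064 = 14.562.
Dr. Lee: prior odds 0.009/0.991 = 0.0090817; posterior odds 0.13225; posterior probability 0.117.
Dr. Park: prior odds 0.292/0.708 = 0.41243; posterior odds 6.0060; posterior probability 0.857.

Dr. Lee: 0.117; Dr. Park: 0.857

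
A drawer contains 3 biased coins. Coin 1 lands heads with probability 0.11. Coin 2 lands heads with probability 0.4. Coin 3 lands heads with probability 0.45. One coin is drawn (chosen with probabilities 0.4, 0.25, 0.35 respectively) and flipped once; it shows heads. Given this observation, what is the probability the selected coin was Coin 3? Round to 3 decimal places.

P(heads|C1) = 0.11; P(heads|C2) = 0.4; P(heads|C3) = 0.45.
Prior × likelihood for each source: 0.4·0.11=0.04400, 0.25·0.4=0.1000, 0.35·0.45=0.1575. Summing gives P(heads) = 0.30150.
P(Coin 3 | heads) = 0.1575 / 0.30150 = 0.522.

Posterior probability ≈ 0.522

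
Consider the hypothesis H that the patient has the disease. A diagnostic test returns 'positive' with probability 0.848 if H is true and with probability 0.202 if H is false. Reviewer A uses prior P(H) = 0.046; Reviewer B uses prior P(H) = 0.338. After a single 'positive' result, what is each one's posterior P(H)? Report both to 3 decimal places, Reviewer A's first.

Reviewer A: 0.168; Reviewer B: 0.682

P('+'|H) = 0.848, P('+'|¬H) = 0.202.
Reviewer A: numerator 0.848·0.046 = 0.039008; evidence = 0.039008+0.202·0.954 = 0.23172; posterior = 0.168.
Reviewer B: numerator 0.848·0.338 = 0.28662; evidence = 0.28662+0.202·0.662 = 0.42035; posterior = 0.682.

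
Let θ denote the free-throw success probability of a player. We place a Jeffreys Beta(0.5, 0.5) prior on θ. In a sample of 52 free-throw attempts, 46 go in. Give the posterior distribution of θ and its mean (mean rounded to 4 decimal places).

Observing 46 successes and 6 failures updates Beta(0.5, 0.5) by adding the success and failure counts to the two shape parameters: α = 0.5+46 = 46.5, β = 0.5+6 = 6.5.
Posterior mean = α/(α+β) = 46.5/53 = 0.8774.

Posterior: Beta(46.5, 6.5); mean ≈ 0.8774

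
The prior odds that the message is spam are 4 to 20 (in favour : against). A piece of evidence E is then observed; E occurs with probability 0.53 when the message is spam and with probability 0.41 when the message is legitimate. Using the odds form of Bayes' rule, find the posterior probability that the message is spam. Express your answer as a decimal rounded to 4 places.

Posterior probability ≈ 0.2054

Prior odds = 4/20 = 0.20000.
Likelihood ratio for E = 0.53/0.41 = 1.2927.
Posterior odds = prior odds × LR = 0.25854.
Posterior probability = odds/(1+odds) = 0.25854/1.2585 = 0.2054.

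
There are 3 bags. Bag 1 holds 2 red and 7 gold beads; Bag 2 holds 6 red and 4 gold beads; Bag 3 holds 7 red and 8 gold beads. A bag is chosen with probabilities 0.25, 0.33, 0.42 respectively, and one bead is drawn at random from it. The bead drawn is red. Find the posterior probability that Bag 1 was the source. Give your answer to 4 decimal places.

Posterior probability ≈ 0.1236

P(red|Bag 1) = 0.2222; P(red|Bag 2) = 0.6; P(red|Bag 3) = 0.4667.
Prior × likelihood for each source: 0.25·0.2222=0.05556, 0.33·0.6=0.1980, 0.42·0.4667=0.1960. Summing gives P(red) = 0.44956.
P(Bag 1 | red) = 0.05556 / 0.44956 = 0.1236.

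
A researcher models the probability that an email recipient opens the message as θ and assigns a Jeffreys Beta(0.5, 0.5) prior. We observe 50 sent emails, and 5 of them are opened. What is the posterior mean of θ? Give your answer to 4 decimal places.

The binomial likelihood is conjugate to the Beta prior: with 5 successes and 45 failures, the posterior is Beta(0.5+5, 0.5+45) = Beta(5.5, 45.5).
E[θ | data] = 5.5/(5.5+45.5) = 0.1078.

Posterior mean ≈ 0.1078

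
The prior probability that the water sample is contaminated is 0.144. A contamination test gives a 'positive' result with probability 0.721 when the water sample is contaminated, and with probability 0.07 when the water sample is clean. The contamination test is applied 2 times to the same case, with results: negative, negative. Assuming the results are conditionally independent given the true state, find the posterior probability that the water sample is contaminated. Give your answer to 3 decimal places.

Let H be the event that the water sample is contaminated; start with P(H) = 0.144. P('positive'|H) = 0.721, P('positive'|¬H) = 0.07.
Update on result 1 ('negative'): P(H) ← 0.279·0.1440 / (0.279·0.1440 + 0.93·0.8560) = 0.040176/0.83626 = 0.0480.
Update on result 2 ('negative'): P(H) ← 0.279·0.0480 / (0.279·0.0480 + 0.93·0.9520) = 0.013404/0.89872 = 0.0149.

Posterior P(H) ≈ 0.015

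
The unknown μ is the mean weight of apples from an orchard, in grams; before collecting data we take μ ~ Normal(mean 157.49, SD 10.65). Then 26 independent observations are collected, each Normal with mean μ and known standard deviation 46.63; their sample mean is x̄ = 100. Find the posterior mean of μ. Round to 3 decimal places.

Posterior mean ≈ 124.399

With known σ, the Normal prior is conjugate. Weight on the data is w = (n/σ²)/(n/σ² + 1/τ₀²) = 0.0119576/(0.0119576+0.00881659) = 0.57560.
Posterior mean = w·x̄ + (1−w)·μ₀ = 0.57560·100 + 0.42440·157.49 = 124.399.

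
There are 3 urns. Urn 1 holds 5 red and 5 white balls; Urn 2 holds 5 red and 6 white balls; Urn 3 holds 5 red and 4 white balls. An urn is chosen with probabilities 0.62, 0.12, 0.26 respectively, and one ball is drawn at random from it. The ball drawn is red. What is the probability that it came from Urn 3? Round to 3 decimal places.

Tabulate prior·likelihood by source: [1] prior 0.62, lik 0.5, product 0.3100; [2] prior 0.12, lik 0.4545, product 0.05455; [3] prior 0.26, lik 0.5556, product 0.1444.
Normalizing constant = 0.50899; the posterior for Urn 3 is its product over the sum, 0.1444/0.50899 = 0.284.

Posterior probability ≈ 0.284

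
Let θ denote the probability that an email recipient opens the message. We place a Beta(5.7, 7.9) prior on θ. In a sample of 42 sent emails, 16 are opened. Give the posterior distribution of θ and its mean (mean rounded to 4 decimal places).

Observing 16 successes and 26 failures updates Beta(5.7, 7.9) by adding the success and failure counts to the two shape parameters: α = 5.7+16 = 21.7, β = 7.9+26 = 33.9.
E[θ | data] = 21.7/(21.7+33.9) = 0.3903.

Posterior: Beta(21.7, 33.9); mean ≈ 0.3903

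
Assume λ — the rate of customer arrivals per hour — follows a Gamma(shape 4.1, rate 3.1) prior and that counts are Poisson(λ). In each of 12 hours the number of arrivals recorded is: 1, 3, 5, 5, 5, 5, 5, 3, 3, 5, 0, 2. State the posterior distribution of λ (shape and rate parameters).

The Poisson likelihood adds the total count to the shape and the number of exposure periods to the rate. Here ∑xᵢ = 42 and n = 12, so shape 4.1→46.1 and rate 3.1→15.1.

Posterior: Gamma(shape=46.1, rate=15.1)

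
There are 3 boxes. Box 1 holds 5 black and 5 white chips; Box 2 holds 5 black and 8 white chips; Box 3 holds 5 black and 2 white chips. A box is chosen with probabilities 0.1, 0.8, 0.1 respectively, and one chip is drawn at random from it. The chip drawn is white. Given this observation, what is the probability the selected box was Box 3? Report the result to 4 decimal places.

Posterior probability ≈ 0.0500

Tabulate prior·likelihood by source: [1] prior 0.1, lik 0.5, product 0.05000; [2] prior 0.8, lik 0.6154, product 0.4923; [3] prior 0.1, lik 0.2857, product 0.02857.
Normalizing constant = 0.57088; the posterior for Box 3 is its product over the sum, 0.02857/0.57088 = 0.0500.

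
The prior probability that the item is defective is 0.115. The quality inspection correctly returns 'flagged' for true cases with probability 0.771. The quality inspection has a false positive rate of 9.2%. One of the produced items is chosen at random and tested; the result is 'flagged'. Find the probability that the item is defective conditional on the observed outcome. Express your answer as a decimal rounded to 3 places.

P(H | E) ≈ 0.521

Let H be the event that the item is defective. P(H) = 0.115, so P(¬H) = 0.885. With E the 'flagged' result, P(E|H) = 0.771 and P(E|¬H) = 0.092.
P(E) = 0.771·0.115 + 0.092·0.885 = 0.088665 + 0.081420 = 0.17009.
By Bayes' theorem, P(H|E) = 0.088665 / 0.17009 = 0.521.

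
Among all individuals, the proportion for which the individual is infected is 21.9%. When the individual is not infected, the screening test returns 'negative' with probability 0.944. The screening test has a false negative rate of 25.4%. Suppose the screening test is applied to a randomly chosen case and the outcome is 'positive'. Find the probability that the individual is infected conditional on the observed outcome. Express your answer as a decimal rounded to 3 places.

P(H | E) ≈ 0.789

Write H for 'the individual is infected'. Prior odds H:¬H = 0.219/0.781 = 0.28041. For the 'positive' outcome, the likelihood ratio is 0.746/0.056 = 13.321.
Posterior odds = 0.28041 × 13.321 = 3.7355, so P(H|E) = 3.7355/(1+3.7355) = 0.789.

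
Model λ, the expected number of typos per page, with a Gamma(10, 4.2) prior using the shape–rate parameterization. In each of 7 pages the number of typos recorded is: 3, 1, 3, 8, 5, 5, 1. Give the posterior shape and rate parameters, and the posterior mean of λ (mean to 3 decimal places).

Posterior: Gamma(shape=36, rate=11.2); mean ≈ 3.214

Total count ∑xᵢ = 26 over n = 7 pages.
Gamma is conjugate to the Poisson likelihood: posterior is Gamma(shape = 10+26 = 36, rate = 4.2+7 = 11.2).
Posterior mean = shape/rate = 36/11.2 = 3.214.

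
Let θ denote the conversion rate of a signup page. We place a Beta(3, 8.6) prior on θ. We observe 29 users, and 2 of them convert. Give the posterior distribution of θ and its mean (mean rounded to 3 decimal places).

Observing 2 successes and 27 failures updates Beta(3, 8.6) by adding the success and failure counts to the two shape parameters: α = 3+2 = 5, β = 8.6+27 = 35.6.
Posterior mean = α/(α+β) = 5/40.6 = 0.123.

Posterior: Beta(5, 35.6); mean ≈ 0.123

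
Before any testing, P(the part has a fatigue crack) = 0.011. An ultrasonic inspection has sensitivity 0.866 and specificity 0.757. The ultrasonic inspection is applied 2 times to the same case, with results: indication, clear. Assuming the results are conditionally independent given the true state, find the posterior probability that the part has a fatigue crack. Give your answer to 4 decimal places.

Posterior P(H) ≈ 0.0070

With H the event that the part has a fatigue crack, the joint likelihood of the observed sequence is P(data|H) = 0.866·0.134 = 0.11604 and P(data|¬H) = 0.243·0.757 = 0.18395.
Bayes: P(H|data) = 0.011·0.11604 / (0.011·0.11604 + 0.989·0.18395) = 0.0012765/0.18320 = 0.0070.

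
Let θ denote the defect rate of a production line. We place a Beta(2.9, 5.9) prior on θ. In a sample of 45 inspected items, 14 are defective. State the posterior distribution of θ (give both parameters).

Posterior: Beta(16.9, 36.9)

The binomial likelihood is conjugate to the Beta prior: with 14 successes and 31 failures, the posterior is Beta(2.9+14, 5.9+31) = Beta(16.9, 36.9).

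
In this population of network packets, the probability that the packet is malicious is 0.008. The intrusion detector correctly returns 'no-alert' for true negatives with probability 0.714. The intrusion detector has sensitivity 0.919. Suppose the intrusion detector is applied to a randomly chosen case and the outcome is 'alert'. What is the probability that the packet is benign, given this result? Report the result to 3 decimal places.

P(¬H | E) ≈ 0.975

Let H be the event that the packet is malicious. P(H) = 0.008, so P(¬H) = 0.992. With E the 'alert' result, P(E|H) = 0.919 and P(E|¬H) = 0.286.
P(E) = 0.919·0.008 + 0.286·0.992 = 0.0073520 + 0.28371 = 0.29106.
By Bayes' theorem, P(H|E) = 0.0073520 / 0.29106 = 0.025. Hence P(¬H|E) = 1 − 0.025 = 0.975.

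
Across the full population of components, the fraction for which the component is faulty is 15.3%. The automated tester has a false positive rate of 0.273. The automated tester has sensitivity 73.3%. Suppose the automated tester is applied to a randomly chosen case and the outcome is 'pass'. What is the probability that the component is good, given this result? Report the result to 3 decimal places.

P(¬H | E) ≈ 0.938

Write H for 'the component is faulty'. Prior odds H:¬H = 0.153/0.847 = 0.18064. For the 'pass' outcome, the likelihood ratio is 0.267/0.727 = 0.36726.
Posterior odds = 0.18064 × 0.36726 = 0.066341, so P(H|E) = 0.066341/(1+0.066341) = 0.062. Then P(¬H|E) = 1 − 0.062 = 0.938.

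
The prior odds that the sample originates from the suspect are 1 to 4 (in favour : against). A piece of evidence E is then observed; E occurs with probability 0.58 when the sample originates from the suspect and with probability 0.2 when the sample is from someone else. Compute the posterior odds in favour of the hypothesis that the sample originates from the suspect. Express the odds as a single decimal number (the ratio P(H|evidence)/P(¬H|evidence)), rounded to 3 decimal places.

Prior odds = 1/4 = 0.25000.
Likelihood ratio for E = 0.58/0.2 = 2.9000.
Posterior odds = prior odds × LR = 0.72500.

Posterior odds ≈ 0.725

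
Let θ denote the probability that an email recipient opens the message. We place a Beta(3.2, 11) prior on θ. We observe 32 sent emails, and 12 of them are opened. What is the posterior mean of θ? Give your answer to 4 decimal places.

Posterior mean ≈ 0.3290

Observing 12 successes and 20 failures updates Beta(3.2, 11) by adding the success and failure counts to the two shape parameters: α = 3.2+12 = 15.2, β = 11+20 = 31.
E[θ | data] = 15.2/(15.2+31) = 0.3290.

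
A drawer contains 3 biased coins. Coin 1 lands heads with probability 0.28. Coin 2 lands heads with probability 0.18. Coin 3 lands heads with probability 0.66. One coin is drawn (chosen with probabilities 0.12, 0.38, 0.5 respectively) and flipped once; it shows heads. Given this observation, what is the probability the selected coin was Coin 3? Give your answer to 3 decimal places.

P(heads|C1) = 0.28; P(heads|C2) = 0.18; P(heads|C3) = 0.66.
Prior × likelihood for each source: 0.12·0.28=0.03360, 0.38·0.18=0.06840, 0.5·0.66=0.3300. Summing gives P(heads) = 0.43200.
P(Coin 3 | heads) = 0.3300 / 0.43200 = 0.764.

Posterior probability ≈ 0.764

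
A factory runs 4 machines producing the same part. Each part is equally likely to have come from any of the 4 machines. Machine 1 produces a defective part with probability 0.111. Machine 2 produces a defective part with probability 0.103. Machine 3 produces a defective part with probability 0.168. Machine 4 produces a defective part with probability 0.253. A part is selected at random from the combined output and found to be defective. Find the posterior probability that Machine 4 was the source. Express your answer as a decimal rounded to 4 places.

P(defective|M1) = 0.111; P(defective|M2) = 0.103; P(defective|M3) = 0.168; P(defective|M4) = 0.253.
Prior × likelihood for each source: 0.25·0.111=0.02775, 0.25·0.103=0.02575, 0.25·0.168=0.04200, 0.25·0.253=0.06325. Summing gives P(defective) = 0.15875.
P(Machine 4 | defective) = 0.06325 / 0.15875 = 0.3984.

Posterior probability ≈ 0.3984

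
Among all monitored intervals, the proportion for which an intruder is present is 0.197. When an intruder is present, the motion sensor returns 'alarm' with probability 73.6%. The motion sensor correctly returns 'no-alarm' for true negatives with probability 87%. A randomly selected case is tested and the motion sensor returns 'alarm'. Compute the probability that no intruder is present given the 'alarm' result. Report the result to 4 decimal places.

Write H for 'an intruder is present'. Prior odds H:¬H = 0.197/0.803 = 0.24533. For the 'alarm' outcome, the likelihood ratio is 0.736/0.13 = 5.6615.
Posterior odds = 0.24533 × 5.6615 = 1.3889, so P(H|E) = 1.3889/(1+1.3889) = 0.5814. Then P(¬H|E) = 1 − 0.5814 = 0.4186.

P(¬H | E) ≈ 0.4186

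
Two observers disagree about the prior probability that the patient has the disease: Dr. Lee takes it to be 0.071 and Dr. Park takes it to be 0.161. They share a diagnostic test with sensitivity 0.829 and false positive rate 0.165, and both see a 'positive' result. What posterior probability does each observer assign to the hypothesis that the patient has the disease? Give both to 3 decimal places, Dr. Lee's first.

The likelihood ratio for a 'positive' result is 0.829/0.165 = 5.0242.
Dr. Lee: prior odds 0.071/0.929 = 0.076426; posterior odds 0.38398; posterior probability 0.277.
Dr. Park: prior odds 0.161/0.839 = 0.19190; posterior odds 0.96413; posterior probability 0.491.

Dr. Lee: 0.277; Dr. Park: 0.491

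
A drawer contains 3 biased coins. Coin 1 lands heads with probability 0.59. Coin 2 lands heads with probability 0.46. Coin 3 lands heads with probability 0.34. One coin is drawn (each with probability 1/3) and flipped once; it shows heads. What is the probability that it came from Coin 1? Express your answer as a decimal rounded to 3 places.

Posterior probability ≈ 0.424

P(heads|C1) = 0.59; P(heads|C2) = 0.46; P(heads|C3) = 0.34.
Prior × likelihood for each source: 0.333333·0.59=0.1967, 0.333333·0.46=0.1533, 0.333333·0.34=0.1133. Summing gives P(heads) = 0.46333.
P(Coin 1 | heads) = 0.1967 / 0.46333 = 0.424.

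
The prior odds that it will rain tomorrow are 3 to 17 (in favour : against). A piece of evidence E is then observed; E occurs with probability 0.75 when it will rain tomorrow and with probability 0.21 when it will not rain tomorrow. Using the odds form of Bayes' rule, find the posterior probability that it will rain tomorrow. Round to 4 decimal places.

Prior odds = 3/17 = 0.17647. In log-odds, ln(0.17647) = -1.7346.
Add log likelihood ratio: ln(3.5714) = 1.2730.
Posterior log-odds = -0.46164, so posterior odds = exp(-0.46164) = 0.63025. Converting, P(H|E) = 0.63025/1.6303 = 0.3866.

Posterior probability ≈ 0.3866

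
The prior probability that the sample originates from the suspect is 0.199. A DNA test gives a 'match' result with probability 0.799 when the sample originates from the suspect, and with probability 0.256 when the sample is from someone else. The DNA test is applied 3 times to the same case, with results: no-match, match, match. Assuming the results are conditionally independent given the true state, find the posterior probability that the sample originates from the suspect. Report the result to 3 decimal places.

With H the event that the sample originates from the suspect, the joint likelihood of the observed sequence is P(data|H) = 0.201·0.799·0.799 = 0.12832 and P(data|¬H) = 0.744·0.256·0.256 = 0.048759.
Bayes: P(H|data) = 0.199·0.12832 / (0.199·0.12832 + 0.801·0.048759) = 0.025535/0.064591 = 0.3953.

Posterior P(H) ≈ 0.395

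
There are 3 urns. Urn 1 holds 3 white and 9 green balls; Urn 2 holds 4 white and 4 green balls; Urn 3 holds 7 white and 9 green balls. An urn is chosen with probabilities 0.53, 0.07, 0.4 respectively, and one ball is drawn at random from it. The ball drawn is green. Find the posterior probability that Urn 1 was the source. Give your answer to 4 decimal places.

Tabulate prior·likelihood by source: [1] prior 0.53, lik 0.75, product 0.3975; [2] prior 0.07, lik 0.5, product 0.03500; [3] prior 0.4, lik 0.5625, product 0.2250.
Normalizing constant = 0.65750; the posterior for Urn 1 is its product over the sum, 0.3975/0.65750 = 0.6046.

Posterior probability ≈ 0.6046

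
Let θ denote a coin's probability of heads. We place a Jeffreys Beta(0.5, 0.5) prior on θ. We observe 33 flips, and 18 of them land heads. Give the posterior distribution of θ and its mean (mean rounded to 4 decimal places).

Posterior: Beta(18.5, 15.5); mean ≈ 0.5441

Observing 18 successes and 15 failures updates Beta(0.5, 0.5) by adding the success and failure counts to the two shape parameters: α = 0.5+18 = 18.5, β = 0.5+15 = 15.5.
E[θ | data] = 18.5/(18.5+15.5) = 0.5441.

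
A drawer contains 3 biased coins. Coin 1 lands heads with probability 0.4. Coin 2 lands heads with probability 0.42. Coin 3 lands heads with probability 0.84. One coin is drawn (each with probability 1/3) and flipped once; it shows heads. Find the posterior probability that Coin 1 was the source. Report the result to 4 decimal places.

Posterior probability ≈ 0.2410

P(heads|C1) = 0.4; P(heads|C2) = 0.42; P(heads|C3) = 0.84.
Prior × likelihood for each source: 0.333333·0.4=0.1333, 0.333333·0.42=0.1400, 0.333333·0.84=0.2800. Summing gives P(heads) = 0.55333.
P(Coin 1 | heads) = 0.1333 / 0.55333 = 0.2410.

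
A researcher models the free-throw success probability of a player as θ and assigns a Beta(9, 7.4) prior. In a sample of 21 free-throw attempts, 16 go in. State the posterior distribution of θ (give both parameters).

Posterior: Beta(25, 12.4)

The binomial likelihood is conjugate to the Beta prior: with 16 successes and 5 failures, the posterior is Beta(9+16, 7.4+5) = Beta(25, 12.4).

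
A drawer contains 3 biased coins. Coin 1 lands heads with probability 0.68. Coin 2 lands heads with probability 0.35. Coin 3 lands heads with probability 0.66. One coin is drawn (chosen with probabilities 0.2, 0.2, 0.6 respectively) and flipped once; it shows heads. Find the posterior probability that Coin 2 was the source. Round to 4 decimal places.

Tabulate prior·likelihood by source: [1] prior 0.2, lik 0.68, product 0.1360; [2] prior 0.2, lik 0.35, product 0.07000; [3] prior 0.6, lik 0.66, product 0.3960.
Normalizing constant = 0.60200; the posterior for Coin 2 is its product over the sum, 0.07000/0.60200 = 0.1163.

Posterior probability ≈ 0.1163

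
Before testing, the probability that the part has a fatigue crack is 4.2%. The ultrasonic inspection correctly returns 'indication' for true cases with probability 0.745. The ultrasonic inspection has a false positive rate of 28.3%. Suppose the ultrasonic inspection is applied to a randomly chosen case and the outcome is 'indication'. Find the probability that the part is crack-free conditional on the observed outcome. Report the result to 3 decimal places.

P(¬H | E) ≈ 0.897

Let H be the event that the part has a fatigue crack. P(H) = 0.042, so P(¬H) = 0.958. With E the 'indication' result, P(E|H) = 0.745 and P(E|¬H) = 0.283.
P(E) = 0.745·0.042 + 0.283·0.958 = 0.031290 + 0.27111 = 0.30240.
By Bayes' theorem, P(H|E) = 0.031290 / 0.30240 = 0.103. Hence P(¬H|E) = 1 − 0.103 = 0.897.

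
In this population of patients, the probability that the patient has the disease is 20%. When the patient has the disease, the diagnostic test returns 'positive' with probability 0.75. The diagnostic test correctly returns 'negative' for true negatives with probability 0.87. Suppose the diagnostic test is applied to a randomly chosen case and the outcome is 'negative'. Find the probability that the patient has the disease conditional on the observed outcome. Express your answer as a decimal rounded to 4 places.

Let H be the event that the patient has the disease. P(H) = 0.2, so P(¬H) = 0.8. With E the 'negative' result, P(E|H) = 0.25 and P(E|¬H) = 0.87.
P(E) = 0.25·0.2 + 0.87·0.8 = 0.050000 + 0.69600 = 0.74600.
By Bayes' theorem, P(H|E) = 0.050000 / 0.74600 = 0.0670.

P(H | E) ≈ 0.0670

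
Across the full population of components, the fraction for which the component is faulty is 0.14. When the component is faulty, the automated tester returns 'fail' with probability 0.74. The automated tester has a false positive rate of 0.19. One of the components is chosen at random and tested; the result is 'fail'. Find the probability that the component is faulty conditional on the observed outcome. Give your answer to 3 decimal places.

Let H be the event that the component is faulty. P(H) = 0.14, so P(¬H) = 0.86. With E the 'fail' result, P(E|H) = 0.74 and P(E|¬H) = 0.19.
P(E) = 0.74·0.14 + 0.19·0.86 = 0.10360 + 0.16340 = 0.26700.
By Bayes' theorem, P(H|E) = 0.10360 / 0.26700 = 0.388.

P(H | E) ≈ 0.388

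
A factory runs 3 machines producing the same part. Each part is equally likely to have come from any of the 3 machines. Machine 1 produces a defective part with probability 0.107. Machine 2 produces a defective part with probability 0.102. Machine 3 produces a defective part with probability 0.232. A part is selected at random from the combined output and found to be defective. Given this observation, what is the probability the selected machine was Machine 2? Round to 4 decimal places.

P(defective|M1) = 0.107; P(defective|M2) = 0.102; P(defective|M3) = 0.232.
Prior × likelihood for each source: 0.333333·0.107=0.03567, 0.333333·0.102=0.03400, 0.333333·0.232=0.07733. Summing gives P(defective) = 0.14700.
P(Machine 2 | defective) = 0.03400 / 0.14700 = 0.2313.

Posterior probability ≈ 0.2313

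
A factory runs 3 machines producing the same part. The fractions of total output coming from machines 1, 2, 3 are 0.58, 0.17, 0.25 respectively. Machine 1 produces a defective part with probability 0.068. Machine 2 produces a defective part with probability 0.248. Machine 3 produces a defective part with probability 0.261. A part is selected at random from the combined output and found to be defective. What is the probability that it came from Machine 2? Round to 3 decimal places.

P(defective|M1) = 0.068; P(defective|M2) = 0.248; P(defective|M3) = 0.261.
Prior × likelihood for each source: 0.58·0.068=0.03944, 0.17·0.248=0.04216, 0.25·0.261=0.06525. Summing gives P(defective) = 0.14685.
P(Machine 2 | defective) = 0.04216 / 0.14685 = 0.287.

Posterior probability ≈ 0.287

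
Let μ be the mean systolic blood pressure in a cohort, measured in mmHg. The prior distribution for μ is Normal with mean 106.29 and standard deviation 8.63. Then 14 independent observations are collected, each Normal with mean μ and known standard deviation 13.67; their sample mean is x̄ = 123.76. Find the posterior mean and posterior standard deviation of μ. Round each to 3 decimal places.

Posterior mean ≈ 121.105; posterior SD ≈ 3.364

With known σ, the Normal prior is conjugate. Weight on the data is w = (n/σ²)/(n/σ² + 1/τ₀²) = 0.0749188/(0.0749188+0.0134270) = 0.84802.
Posterior mean = w·x̄ + (1−w)·μ₀ = 0.84802·123.76 + 0.15198·106.29 = 121.105. Posterior variance = 1/(0.0749188+0.0134270) = 11.3192, so SD = 3.364.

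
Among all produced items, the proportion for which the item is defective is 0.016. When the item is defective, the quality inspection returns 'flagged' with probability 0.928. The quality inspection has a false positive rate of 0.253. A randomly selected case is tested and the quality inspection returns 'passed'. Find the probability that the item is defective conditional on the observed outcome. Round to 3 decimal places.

Write H for 'the item is defective'. Prior odds H:¬H = 0.016/0.984 = 0.016260. For the 'passed' outcome, the likelihood ratio is 0.072/0.747 = 0.096386.
Posterior odds = 0.016260 × 0.096386 = 0.0015672, so P(H|E) = 0.0015672/(1+0.0015672) = 0.002.

P(H | E) ≈ 0.002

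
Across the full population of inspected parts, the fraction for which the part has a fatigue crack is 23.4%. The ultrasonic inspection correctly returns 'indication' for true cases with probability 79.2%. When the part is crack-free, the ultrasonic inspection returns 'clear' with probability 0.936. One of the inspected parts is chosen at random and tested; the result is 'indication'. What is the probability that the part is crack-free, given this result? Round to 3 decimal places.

P(¬H | E) ≈ 0.209

Write H for 'the part has a fatigue crack'. Prior odds H:¬H = 0.234/0.766 = 0.30548. For the 'indication' outcome, the likelihood ratio is 0.792/0.064 = 12.375.
Posterior odds = 0.30548 × 12.375 = 3.7804, so P(H|E) = 3.7804/(1+3.7804) = 0.791. Then P(¬H|E) = 1 − 0.791 = 0.209.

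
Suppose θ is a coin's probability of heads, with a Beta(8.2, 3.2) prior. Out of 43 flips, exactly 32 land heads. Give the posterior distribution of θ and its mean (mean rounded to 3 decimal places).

The binomial likelihood is conjugate to the Beta prior: with 32 successes and 11 failures, the posterior is Beta(8.2+32, 3.2+11) = Beta(40.2, 14.2).
E[θ | data] = 40.2/(40.2+14.2) = 0.739.

Posterior: Beta(40.2, 14.2); mean ≈ 0.739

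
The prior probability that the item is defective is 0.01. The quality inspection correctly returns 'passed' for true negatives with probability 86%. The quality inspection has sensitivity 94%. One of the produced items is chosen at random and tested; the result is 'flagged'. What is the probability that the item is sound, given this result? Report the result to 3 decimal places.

Write H for 'the item is defective'. Prior odds H:¬H = 0.01/0.99 = 0.010101. For the 'flagged' outcome, the likelihood ratio is 0.94/0.14 = 6.7143.
Posterior odds = 0.010101 × 6.7143 = 0.067821, so P(H|E) = 0.067821/(1+0.067821) = 0.064. Then P(¬H|E) = 1 − 0.064 = 0.936.

P(¬H | E) ≈ 0.936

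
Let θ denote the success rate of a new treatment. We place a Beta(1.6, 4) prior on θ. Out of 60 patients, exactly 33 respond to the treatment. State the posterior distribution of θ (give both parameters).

The binomial likelihood is conjugate to the Beta prior: with 33 successes and 27 failures, the posterior is Beta(1.6+33, 4+27) = Beta(34.6, 31).

Posterior: Beta(34.6, 31)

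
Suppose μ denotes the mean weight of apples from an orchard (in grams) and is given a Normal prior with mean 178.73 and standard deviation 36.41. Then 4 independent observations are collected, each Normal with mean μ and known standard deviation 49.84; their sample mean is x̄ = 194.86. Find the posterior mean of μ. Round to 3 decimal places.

Posterior mean ≈ 189.714

With known σ, the Normal prior is conjugate. Weight on the data is w = (n/σ²)/(n/σ² + 1/τ₀²) = 0.00161029/(0.00161029+0.00075433) = 0.68099.
Posterior mean = w·x̄ + (1−w)·μ₀ = 0.68099·194.86 + 0.31901·178.73 = 189.714.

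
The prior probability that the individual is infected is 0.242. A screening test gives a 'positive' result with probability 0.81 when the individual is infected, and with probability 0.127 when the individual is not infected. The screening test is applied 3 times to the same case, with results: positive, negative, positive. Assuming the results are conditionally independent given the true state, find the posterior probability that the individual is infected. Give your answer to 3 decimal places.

Let H be the event that the individual is infected; start with P(H) = 0.242. P('positive'|H) = 0.81, P('positive'|¬H) = 0.127.
Update on result 1 ('positive'): P(H) ← 0.81·0.2420 / (0.81·0.2420 + 0.127·0.7580) = 0.19602/0.29229 = 0.6706.
Update on result 2 ('negative'): P(H) ← 0.19·0.6706 / (0.19·0.6706 + 0.873·0.3294) = 0.12742/0.41495 = 0.3071.
Update on result 3 ('positive'): P(H) ← 0.81·0.3071 / (0.81·0.3071 + 0.127·0.6929) = 0.24873/0.33674 = 0.7387.

Posterior P(H) ≈ 0.739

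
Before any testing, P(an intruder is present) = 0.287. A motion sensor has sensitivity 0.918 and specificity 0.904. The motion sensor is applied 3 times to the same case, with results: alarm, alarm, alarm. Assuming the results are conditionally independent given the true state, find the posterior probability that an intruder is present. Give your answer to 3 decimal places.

Let H be the event that an intruder is present; start with P(H) = 0.287. P('alarm'|H) = 0.918, P('alarm'|¬H) = 0.096.
Update on result 1 ('alarm'): P(H) ← 0.918·0.2870 / (0.918·0.2870 + 0.096·0.7130) = 0.26347/0.33191 = 0.7938.
Update on result 2 ('alarm'): P(H) ← 0.918·0.7938 / (0.918·0.7938 + 0.096·0.2062) = 0.72869/0.74849 = 0.9736.
Update on result 3 ('alarm'): P(H) ← 0.918·0.9736 / (0.918·0.9736 + 0.096·0.0264) = 0.89372/0.89626 = 0.9972.

Posterior P(H) ≈ 0.997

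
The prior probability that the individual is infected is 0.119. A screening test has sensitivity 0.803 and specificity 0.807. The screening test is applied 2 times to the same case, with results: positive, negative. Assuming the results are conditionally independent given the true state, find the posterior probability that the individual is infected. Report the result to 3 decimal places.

Posterior P(H) ≈ 0.121

Let H be the event that the individual is infected; start with P(H) = 0.119. P('positive'|H) = 0.803, P('positive'|¬H) = 0.193.
Update on result 1 ('positive'): P(H) ← 0.803·0.1190 / (0.803·0.1190 + 0.193·0.8810) = 0.095557/0.26559 = 0.3598.
Update on result 2 ('negative'): P(H) ← 0.197·0.3598 / (0.197·0.3598 + 0.807·0.6402) = 0.070879/0.58753 = 0.1206.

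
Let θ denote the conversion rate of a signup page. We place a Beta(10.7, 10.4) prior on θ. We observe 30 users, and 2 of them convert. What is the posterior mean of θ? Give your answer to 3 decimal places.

Posterior mean ≈ 0.249

Observing 2 successes and 28 failures updates Beta(10.7, 10.4) by adding the success and failure counts to the two shape parameters: α = 10.7+2 = 12.7, β = 10.4+28 = 38.4.
Posterior mean = α/(α+β) = 12.7/51.1 = 0.249.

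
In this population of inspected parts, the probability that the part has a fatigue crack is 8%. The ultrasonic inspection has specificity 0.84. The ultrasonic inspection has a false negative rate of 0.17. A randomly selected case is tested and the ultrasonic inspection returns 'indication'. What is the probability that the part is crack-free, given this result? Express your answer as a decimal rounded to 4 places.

Let H be the event that the part has a fatigue crack. P(H) = 0.08, so P(¬H) = 0.92. With E the 'indication' result, P(E|H) = 0.83 and P(E|¬H) = 0.16.
P(E) = 0.83·0.08 + 0.16·0.92 = 0.066400 + 0.14720 = 0.21360.
By Bayes' theorem, P(H|E) = 0.066400 / 0.21360 = 0.3109. Hence P(¬H|E) = 1 − 0.3109 = 0.6891.

P(¬H | E) ≈ 0.6891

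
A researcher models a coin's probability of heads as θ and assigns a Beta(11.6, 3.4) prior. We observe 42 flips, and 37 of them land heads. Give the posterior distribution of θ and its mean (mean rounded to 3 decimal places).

Posterior: Beta(48.6, 8.4); mean ≈ 0.853

Observing 37 successes and 5 failures updates Beta(11.6, 3.4) by adding the success and failure counts to the two shape parameters: α = 11.6+37 = 48.6, β = 3.4+5 = 8.4.
Posterior mean = α/(α+β) = 48.6/57 = 0.853.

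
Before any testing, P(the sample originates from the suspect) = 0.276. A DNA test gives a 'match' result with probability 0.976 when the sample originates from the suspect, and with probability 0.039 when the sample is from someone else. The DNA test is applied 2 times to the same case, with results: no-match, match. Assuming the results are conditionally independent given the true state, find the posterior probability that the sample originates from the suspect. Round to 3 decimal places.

Posterior P(H) ≈ 0.192

Let H be the event that the sample originates from the suspect; start with P(H) = 0.276. P('match'|H) = 0.976, P('match'|¬H) = 0.039.
Update on result 1 ('no-match'): P(H) ← 0.024·0.2760 / (0.024·0.2760 + 0.961·0.7240) = 0.0066240/0.70239 = 0.0094.
Update on result 2 ('match'): P(H) ← 0.976·0.0094 / (0.976·0.0094 + 0.039·0.9906) = 0.0092043/0.047837 = 0.1924.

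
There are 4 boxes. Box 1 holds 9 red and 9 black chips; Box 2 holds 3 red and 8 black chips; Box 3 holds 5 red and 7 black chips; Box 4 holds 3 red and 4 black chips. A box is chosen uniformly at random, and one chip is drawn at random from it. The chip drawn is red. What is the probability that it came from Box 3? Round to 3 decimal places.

P(red|Box 1) = 0.5; P(red|Box 2) = 0.2727; P(red|Box 3) = 0.4167; P(red|Box 4) = 0.4286.
Prior × likelihood for each source: 0.25·0.5=0.1250, 0.25·0.2727=0.06818, 0.25·0.4167=0.1042, 0.25·0.4286=0.1071. Summing gives P(red) = 0.40449.
P(Box 3 | red) = 0.1042 / 0.40449 = 0.258.

Posterior probability ≈ 0.258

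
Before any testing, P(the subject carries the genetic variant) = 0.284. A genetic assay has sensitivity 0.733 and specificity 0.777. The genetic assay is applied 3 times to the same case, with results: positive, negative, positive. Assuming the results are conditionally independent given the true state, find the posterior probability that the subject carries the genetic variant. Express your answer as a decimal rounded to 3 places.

With H the event that the subject carries the genetic variant, the joint likelihood of the observed sequence is P(data|H) = 0.733·0.267·0.733 = 0.14346 and P(data|¬H) = 0.223·0.777·0.223 = 0.038639.
Bayes: P(H|data) = 0.284·0.14346 / (0.284·0.14346 + 0.716·0.038639) = 0.040742/0.068407 = 0.5956.

Posterior P(H) ≈ 0.596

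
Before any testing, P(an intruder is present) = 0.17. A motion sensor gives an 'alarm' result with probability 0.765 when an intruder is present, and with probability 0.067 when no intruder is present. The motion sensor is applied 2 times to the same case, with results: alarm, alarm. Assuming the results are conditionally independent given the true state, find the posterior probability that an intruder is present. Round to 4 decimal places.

Posterior P(H) ≈ 0.9639

Let H be the event that an intruder is present; start with P(H) = 0.17. P('alarm'|H) = 0.765, P('alarm'|¬H) = 0.067.
Update on result 1 ('alarm'): P(H) ← 0.765·0.1700 / (0.765·0.1700 + 0.067·0.8300) = 0.13005/0.18566 = 0.7005.
Update on result 2 ('alarm'): P(H) ← 0.765·0.7005 / (0.765·0.7005 + 0.067·0.2995) = 0.53586/0.55593 = 0.9639.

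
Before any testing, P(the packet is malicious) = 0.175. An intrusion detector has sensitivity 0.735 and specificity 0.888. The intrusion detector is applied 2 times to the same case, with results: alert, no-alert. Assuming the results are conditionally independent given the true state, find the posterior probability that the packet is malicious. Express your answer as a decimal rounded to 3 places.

Posterior P(H) ≈ 0.293

Let H be the event that the packet is malicious; start with P(H) = 0.175. P('alert'|H) = 0.735, P('alert'|¬H) = 0.112.
Update on result 1 ('alert'): P(H) ← 0.735·0.1750 / (0.735·0.1750 + 0.112·0.8250) = 0.12862/0.22102 = 0.5819.
Update on result 2 ('no-alert'): P(H) ← 0.265·0.5819 / (0.265·0.5819 + 0.888·0.4181) = 0.15422/0.52545 = 0.2935.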